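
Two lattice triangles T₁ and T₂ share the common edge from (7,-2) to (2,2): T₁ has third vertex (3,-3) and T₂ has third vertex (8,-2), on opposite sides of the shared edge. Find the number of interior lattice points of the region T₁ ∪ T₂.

11

The union is the simple quadrilateral with vertices (7,-2), (3,-3), (2,2), (8,-2) in order.
By the shoelace formula, twice the signed area is |[7·(-3) − 3·(-2)] + [3·2 − 2·(-3)] + [2·(-2) − 8·2] + [8·(-2) − 7·(-2)]| = 25, so the area is 25/2.
Summing gcd(|Δx|,|Δy|) over the edges gives the boundary count: gcd(4,1) + gcd(1,5) + gcd(6,4) + gcd(1,0) = 1+1+2+1 = 5.
By Pick's theorem I = A − B/2 + 1 = 25/2 − 5/2 + 1 = 11.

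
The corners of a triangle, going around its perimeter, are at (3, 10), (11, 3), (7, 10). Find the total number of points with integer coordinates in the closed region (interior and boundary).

18

By the shoelace formula, twice the signed area is |[3·3 − 11·10] + [11·10 − 7·3] + [7·10 − 3·10]| = 28, so the area is 14.
The number of boundary lattice points is Σ gcd(|Δx|,|Δy|) = gcd(8,7) + gcd(4,7) + gcd(4,0) = 1+1+4 = 6.
Pick's theorem gives I = A − B/2 + 1 = 14 − 6/2 + 1 = 12, so the closed region contains I + B = 12 + 6 = 18 lattice points.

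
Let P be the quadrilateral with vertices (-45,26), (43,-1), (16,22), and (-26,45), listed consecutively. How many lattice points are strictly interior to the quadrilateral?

1255

Using the shoelace formula, 2A = |[(-45)·(-1) − 43·26] + [43·22 − 16·(-1)] + [16·45 − (-26)·22] + [(-26)·26 − (-45)·45]| = 2530, so the area is 1265.
Summing gcd(|Δx|,|Δy|) over the edges gives the boundary count: gcd(88,27) + gcd(27,23) + gcd(42,23) + gcd(19,19) = 1+1+1+19 = 22.
By Pick's theorem A = I + B/2 − 1, so I = 1265 − 22/2 + 1 = 1255.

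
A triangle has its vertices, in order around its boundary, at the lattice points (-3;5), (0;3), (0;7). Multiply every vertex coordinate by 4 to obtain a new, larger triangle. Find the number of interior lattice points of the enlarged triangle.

Using the shoelace formula, 2A = |[(-3)·3 − 0·5] + [0·7 − 0·3] + [0·5 − (-3)·7]| = 12, so the area is 6.
Along each edge there are gcd(|Δx|,|Δy|)+1 lattice points, so counting each shared vertex once the boundary has gcd(3,2) + gcd(0,4) + gcd(3,2) = 1+4+1 = 6.
Scaling by 4 multiplies the area by 4² = 16 (so the new area is 96) and multiplies the boundary lattice-point count by 4, giving 24.
By Pick's theorem, the interior count of the dilated polygon is 96 − 24/2 + 1 = 85.

85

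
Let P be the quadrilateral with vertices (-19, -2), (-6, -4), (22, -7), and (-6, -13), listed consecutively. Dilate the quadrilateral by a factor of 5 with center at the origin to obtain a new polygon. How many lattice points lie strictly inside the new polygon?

The shoelace formula gives twice the area as |((-19)·(-4) − (-6)·(-2)) + ((-6)·(-7) − 22·(-4)) + (22·(-13) − (-6)·(-7)) + ((-6)·(-2) − (-19)·(-13))| = 369, so the area is 369/2.
The number of boundary lattice points is Σ gcd(|Δx|,|Δy|) = gcd(13,2) + gcd(28,3) + gcd(28,6) + gcd(13,11) = 1+1+2+1 = 5.
Scaling by 5 multiplies the area by 5² = 25 (so the new area is 9225/2) and multiplies the boundary lattice-point count by 5, giving 25.
By Pick's theorem, the interior count of the dilated polygon is 9225/2 − 25/2 + 1 = 4601.

4601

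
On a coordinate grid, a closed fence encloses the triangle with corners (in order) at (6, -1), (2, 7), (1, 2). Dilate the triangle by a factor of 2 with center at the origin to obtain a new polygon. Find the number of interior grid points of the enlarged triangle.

By the shoelace formula, twice the signed area is |[6·7 − 2·(-1)] + [2·2 − 1·7] + [1·(-1) − 6·2]| = 28, so the area is 14.
The number of boundary lattice points is Σ gcd(|Δx|,|Δy|) = gcd(4,8) + gcd(1,5) + gcd(5,3) = 4+1+1 = 6.
Scaling by 2 multiplies the area by 2² = 4 (so the new area is 56) and multiplies the boundary lattice-point count by 2, giving 12.
By Pick's theorem, the interior count of the dilated polygon is 56 − 12/2 + 1 = 51.

51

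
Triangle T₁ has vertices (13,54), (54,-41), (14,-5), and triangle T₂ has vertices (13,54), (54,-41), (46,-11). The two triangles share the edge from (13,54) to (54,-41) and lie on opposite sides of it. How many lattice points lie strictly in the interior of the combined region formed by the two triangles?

1394

The union is the simple quadrilateral with vertices (13,54), (14,-5), (54,-41), (46,-11) in order.
Using the shoelace formula, 2A = |[13·(-5) − 14·54] + [14·(-41) − 54·(-5)] + [54·(-11) − 46·(-41)] + [46·54 − 13·(-11)]| = 2794, so the area is 1397.
Along each edge there are gcd(|Δx|,|Δy|)+1 lattice points, so counting each shared vertex once the boundary has gcd(1,59) + gcd(40,36) + gcd(8,30) + gcd(33,65) = 1+4+2+1 = 8.
By Pick's theorem I = A − B/2 + 1 = 1397 − 8/2 + 1 = 1394.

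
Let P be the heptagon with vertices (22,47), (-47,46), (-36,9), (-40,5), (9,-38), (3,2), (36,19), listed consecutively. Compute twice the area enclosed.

7500

By the shoelace formula, twice the signed area is |[22·46 − (-47)·47] + [(-47)·9 − (-36)·46] + [(-36)·5 − (-40)·9] + [(-40)·(-38) − 9·5] + [9·2 − 3·(-38)] + [3·19 − 36·2] + [36·47 − 22·19]| = 7500, so the area is 3750.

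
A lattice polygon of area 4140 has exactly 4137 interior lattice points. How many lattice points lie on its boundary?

8

Pick's theorem gives A = I + B/2 − 1, so B = 2(A − I + 1) = 2(4140 − 4137 + 1) = 8.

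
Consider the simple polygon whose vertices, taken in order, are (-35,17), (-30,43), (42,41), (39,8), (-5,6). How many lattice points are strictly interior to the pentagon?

The shoelace formula gives twice the area as |((-35)·43 − (-30)·17) + ((-30)·41 − 42·43) + (42·8 − 39·41) + (39·6 − (-5)·8) + ((-5)·17 − (-35)·6)| = 4895, so the area is 2447.5.
Summing gcd(|Δx|,|Δy|) over the edges gives the boundary count: gcd(5,26) + gcd(72,2) + gcd(3,33) + gcd(44,2) + gcd(30,11) = 1+2+3+2+1 = 9.
Pick's theorem gives I = A − B/2 + 1 = 2447.5 − 9/2 + 1 = 2444.

2444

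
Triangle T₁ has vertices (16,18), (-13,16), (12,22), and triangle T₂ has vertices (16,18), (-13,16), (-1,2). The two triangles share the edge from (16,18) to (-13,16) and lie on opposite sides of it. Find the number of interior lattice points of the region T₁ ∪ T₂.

274

The union is the simple quadrilateral with vertices (16,18), (12,22), (-13,16), (-1,2) in order.
Using the shoelace formula, 2A = |[16·22 − 12·18] + [12·16 − (-13)·22] + [(-13)·2 − (-1)·16] + [(-1)·18 − 16·2]| = 554, so the area is 277.
The number of boundary lattice points is Σ gcd(|Δx|,|Δy|) = gcd(4,4) + gcd(25,6) + gcd(12,14) + gcd(17,16) = 4+1+2+1 = 8.
By Pick's theorem I = A − B/2 + 1 = 277 − 8/2 + 1 = 274.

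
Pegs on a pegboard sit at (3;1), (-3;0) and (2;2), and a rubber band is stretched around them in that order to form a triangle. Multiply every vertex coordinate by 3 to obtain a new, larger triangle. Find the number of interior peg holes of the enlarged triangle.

28

Using the shoelace formula, 2A = |(3·0 − (-3)·1) + ((-3)·2 − 2·0) + (2·1 − 3·2)| = 7, so the area is 7/2.
Summing gcd(|Δx|,|Δy|) over the edges gives the boundary count: gcd(6,1) + gcd(5,2) + gcd(1,1) = 1+1+1 = 3.
Scaling by 3 multiplies the area by 3² = 9 (so the new area is 63/2) and multiplies the boundary lattice-point count by 3, giving 9.
By Pick's theorem, the interior count of the dilated polygon is 63/2 − 9/2 + 1 = 28.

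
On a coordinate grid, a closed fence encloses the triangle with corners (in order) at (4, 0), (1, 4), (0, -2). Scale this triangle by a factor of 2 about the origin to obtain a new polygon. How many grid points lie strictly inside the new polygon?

41

By the shoelace formula, twice the signed area is |(4·4 − 1·0) + (1·(-2) − 0·4) + (0·0 − 4·(-2))| = 22, so the area is 11.
Summing gcd(|Δx|,|Δy|) over the edges gives the boundary count: gcd(3,4) + gcd(1,6) + gcd(4,2) = 1+1+2 = 4.
Scaling by 2 multiplies the area by 2² = 4 (so the new area is 44) and multiplies the boundary lattice-point count by 2, giving 8.
By Pick's theorem, the interior count of the dilated polygon is 44 − 8/2 + 1 = 41.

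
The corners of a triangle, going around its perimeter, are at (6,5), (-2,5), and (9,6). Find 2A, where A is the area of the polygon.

8

By the shoelace formula, twice the signed area is |[6·5 − (-2)·5] + [(-2)·6 − 9·5] + [9·5 − 6·6]| = 8, so the area is 4.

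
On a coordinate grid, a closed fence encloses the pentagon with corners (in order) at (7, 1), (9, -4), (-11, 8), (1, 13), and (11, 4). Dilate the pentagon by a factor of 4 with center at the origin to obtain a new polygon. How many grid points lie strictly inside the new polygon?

Using the shoelace formula, 2A = |(7·(-4) − 9·1) + (9·8 − (-11)·(-4)) + ((-11)·13 − 1·8) + (1·4 − 11·13) + (11·1 − 7·4)| = 316, so the area is 158.
Along each edge there are gcd(|Δx|,|Δy|)+1 lattice points, so counting each shared vertex once the boundary has gcd(2,5) + gcd(20,12) + gcd(12,5) + gcd(10,9) + gcd(4,3) = 1+4+1+1+1 = 8.
Scaling by 4 multiplies the area by 4² = 16 (so the new area is 2528) and multiplies the boundary lattice-point count by 4, giving 32.
By Pick's theorem, the interior count of the dilated polygon is 2528 − 32/2 + 1 = 2513.

2513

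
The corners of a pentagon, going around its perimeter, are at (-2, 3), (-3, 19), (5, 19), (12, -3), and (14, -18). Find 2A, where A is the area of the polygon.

The shoelace formula gives twice the area as |((-2)·19 − (-3)·3) + ((-3)·19 − 5·19) + (5·(-3) − 12·19) + (12·(-18) − 14·(-3)) + (14·3 − (-2)·(-18))| = 592, so the area is 296.

592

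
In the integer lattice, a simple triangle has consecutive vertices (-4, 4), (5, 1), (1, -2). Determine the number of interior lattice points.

Using the shoelace formula, 2A = |[(-4)·1 − 5·4] + [5·(-2) − 1·1] + [1·4 − (-4)·(-2)]| = 39, so the area is 19.5.
Along each edge there are gcd(|Δx|,|Δy|)+1 lattice points, so counting each shared vertex once the boundary has gcd(9,3) + gcd(4,3) + gcd(5,6) = 3+1+1 = 5.
By Pick's theorem A = I + B/2 − 1, so I = 19.5 − 5/2 + 1 = 18.

18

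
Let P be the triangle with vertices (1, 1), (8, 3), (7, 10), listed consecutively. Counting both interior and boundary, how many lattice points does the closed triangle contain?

The shoelace formula gives twice the area as |(1·3 − 8·1) + (8·10 − 7·3) + (7·1 − 1·10)| = 51, so the area is 25.5.
The number of boundary lattice points is Σ gcd(|Δx|,|Δy|) = gcd(7,2) + gcd(1,7) + gcd(6,9) = 1+1+3 = 5.
Pick's theorem gives I = A − B/2 + 1 = 25.5 − 5/2 + 1 = 24, so the closed region contains I + B = 24 + 5 = 29 lattice points.

29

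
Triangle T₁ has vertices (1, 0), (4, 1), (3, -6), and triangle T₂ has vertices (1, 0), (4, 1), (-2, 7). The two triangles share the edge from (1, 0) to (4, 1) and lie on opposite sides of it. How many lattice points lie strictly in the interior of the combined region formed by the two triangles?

The union is the simple quadrilateral with vertices (1, 0), (3, -6), (4, 1), (-2, 7) in order.
By the shoelace formula, twice the signed area is |[1·(-6) − 3·0] + [3·1 − 4·(-6)] + [4·7 − (-2)·1] + [(-2)·0 − 1·7]| = 44, so the area is 22.
The number of boundary lattice points is Σ gcd(|Δx|,|Δy|) = gcd(2,6) + gcd(1,7) + gcd(6,6) + gcd(3,7) = 2+1+6+1 = 10.
By Pick's theorem I = A − B/2 + 1 = 22 − 10/2 + 1 = 18.

18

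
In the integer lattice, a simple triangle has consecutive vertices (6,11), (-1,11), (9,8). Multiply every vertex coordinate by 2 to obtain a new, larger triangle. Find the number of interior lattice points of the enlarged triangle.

32

The shoelace formula gives twice the area as |(6·11 − (-1)·11) + ((-1)·8 − 9·11) + (9·11 − 6·8)| = 21, so the area is 10.5.
Along each edge there are gcd(|Δx|,|Δy|)+1 lattice points, so counting each shared vertex once the boundary has gcd(7,0) + gcd(10,3) + gcd(3,3) = 7+1+3 = 11.
Scaling by 2 multiplies the area by 2² = 4 (so the new area is 42) and multiplies the boundary lattice-point count by 2, giving 22.
By Pick's theorem, the interior count of the dilated polygon is 42 − 22/2 + 1 = 32.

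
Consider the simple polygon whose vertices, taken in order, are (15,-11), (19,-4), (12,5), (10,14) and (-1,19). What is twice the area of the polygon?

The shoelace formula gives twice the area as |(15·(-4) − 19·(-11)) + (19·5 − 12·(-4)) + (12·14 − 10·5) + (10·19 − (-1)·14) + ((-1)·(-11) − 15·19)| = 340, so the area is 170.

340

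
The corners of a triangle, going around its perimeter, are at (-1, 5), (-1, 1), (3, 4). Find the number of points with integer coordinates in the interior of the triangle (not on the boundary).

Using the shoelace formula, 2A = |[(-1)·1 − (-1)·5] + [(-1)·4 − 3·1] + [3·5 − (-1)·4]| = 16, so the area is 8.
Along each edge there are gcd(|Δx|,|Δy|)+1 lattice points, so counting each shared vertex once the boundary has gcd(0,4) + gcd(4,3) + gcd(4,1) = 4+1+1 = 6.
By Pick's theorem A = I + B/2 − 1, so I = 8 − 6/2 + 1 = 6.

6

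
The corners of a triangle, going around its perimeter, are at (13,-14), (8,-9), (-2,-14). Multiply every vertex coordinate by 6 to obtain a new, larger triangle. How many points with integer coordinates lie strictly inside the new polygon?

1276

By the shoelace formula, twice the signed area is |[13·(-9) − 8·(-14)] + [8·(-14) − (-2)·(-9)] + [(-2)·(-14) − 13·(-14)]| = 75, so the area is 75/2.
The number of boundary lattice points is Σ gcd(|Δx|,|Δy|) = gcd(5,5) + gcd(10,5) + gcd(15,0) = 5+5+15 = 25.
Scaling by 6 multiplies the area by 6² = 36 (so the new area is 1350) and multiplies the boundary lattice-point count by 6, giving 150.
By Pick's theorem, the interior count of the dilated polygon is 1350 − 150/2 + 1 = 1276.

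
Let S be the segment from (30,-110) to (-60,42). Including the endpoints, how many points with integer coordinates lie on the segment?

The number of lattice points on a segment between lattice points is gcd(|Δx|,|Δy|) + 1 = gcd(90,152) + 1 = 2 + 1 = 3.

3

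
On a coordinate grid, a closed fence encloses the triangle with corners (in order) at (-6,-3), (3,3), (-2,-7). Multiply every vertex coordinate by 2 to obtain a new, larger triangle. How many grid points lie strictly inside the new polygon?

Using the shoelace formula, 2A = |[(-6)·3 − 3·(-3)] + [3·(-7) − (-2)·3] + [(-2)·(-3) − (-6)·(-7)]| = 60, so the area is 30.
Along each edge there are gcd(|Δx|,|Δy|)+1 lattice points, so counting each shared vertex once the boundary has gcd(9,6) + gcd(5,10) + gcd(4,4) = 3+5+4 = 12.
Scaling by 2 multiplies the area by 2² = 4 (so the new area is 120) and multiplies the boundary lattice-point count by 2, giving 24.
By Pick's theorem, the interior count of the dilated polygon is 120 − 24/2 + 1 = 109.

109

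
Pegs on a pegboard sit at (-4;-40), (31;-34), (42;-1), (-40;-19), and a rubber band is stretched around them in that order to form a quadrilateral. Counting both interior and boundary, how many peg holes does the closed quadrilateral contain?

Using the shoelace formula, 2A = |[(-4)·(-34) − 31·(-40)] + [31·(-1) − 42·(-34)] + [42·(-19) − (-40)·(-1)] + [(-40)·(-40) − (-4)·(-19)]| = 3459, so the area is 1729.5.
The number of boundary lattice points is Σ gcd(|Δx|,|Δy|) = gcd(35,6) + gcd(11,33) + gcd(82,18) + gcd(36,21) = 1+11+2+3 = 17.
Pick's theorem gives I = A − B/2 + 1 = 1729.5 − 17/2 + 1 = 1722, so the closed region contains I + B = 1722 + 17 = 1739 lattice points.

1739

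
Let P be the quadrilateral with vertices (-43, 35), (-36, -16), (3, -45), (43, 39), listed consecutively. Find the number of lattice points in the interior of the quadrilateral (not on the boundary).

4422

By the shoelace formula, twice the signed area is |((-43)·(-16) − (-36)·35) + ((-36)·(-45) − 3·(-16)) + (3·39 − 43·(-45)) + (43·35 − (-43)·39)| = 8850, so the area is 4425.
Along each edge there are gcd(|Δx|,|Δy|)+1 lattice points, so counting each shared vertex once the boundary has gcd(7,51) + gcd(39,29) + gcd(40,84) + gcd(86,4) = 1+1+4+2 = 8.
Pick's theorem gives I = A − B/2 + 1 = 4425 − 8/2 + 1 = 4422.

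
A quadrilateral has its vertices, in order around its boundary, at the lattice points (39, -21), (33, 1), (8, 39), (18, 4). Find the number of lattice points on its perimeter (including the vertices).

Along each edge there are gcd(|Δx|,|Δy|)+1 lattice points, so counting each shared vertex once the boundary has gcd(6,22) + gcd(25,38) + gcd(10,35) + gcd(21,25) = 2+1+5+1 = 9.

9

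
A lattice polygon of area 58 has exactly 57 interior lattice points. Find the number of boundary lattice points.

Pick's theorem gives A = I + B/2 − 1, so B = 2(A − I + 1) = 2(58 − 57 + 1) = 4.

4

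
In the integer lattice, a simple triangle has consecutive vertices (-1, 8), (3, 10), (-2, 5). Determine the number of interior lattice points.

2

The shoelace formula gives twice the area as |((-1)·10 − 3·8) + (3·5 − (-2)·10) + ((-2)·8 − (-1)·5)| = 10, so the area is 5.
Summing gcd(|Δx|,|Δy|) over the edges gives the boundary count: gcd(4,2) + gcd(5,5) + gcd(1,3) = 2+5+1 = 8.
By Pick's theorem A = I + B/2 − 1, so I = 5 − 8/2 + 1 = 2.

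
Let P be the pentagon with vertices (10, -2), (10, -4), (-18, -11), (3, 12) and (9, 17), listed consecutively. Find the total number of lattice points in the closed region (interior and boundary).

The shoelace formula gives twice the area as |(10·(-4) − 10·(-2)) + (10·(-11) − (-18)·(-4)) + ((-18)·12 − 3·(-11)) + (3·17 − 9·12) + (9·(-2) − 10·17)| = 630, so the area is 315.
Summing gcd(|Δx|,|Δy|) over the edges gives the boundary count: gcd(0,2) + gcd(28,7) + gcd(21,23) + gcd(6,5) + gcd(1,19) = 2+7+1+1+1 = 12.
Pick's theorem gives I = A − B/2 + 1 = 315 − 12/2 + 1 = 310, so the closed region contains I + B = 310 + 12 = 322 lattice points.

322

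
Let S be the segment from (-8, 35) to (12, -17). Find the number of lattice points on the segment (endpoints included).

5

The number of lattice points on a segment between lattice points is gcd(|Δx|,|Δy|) + 1 = gcd(20,52) + 1 = 4 + 1 = 5.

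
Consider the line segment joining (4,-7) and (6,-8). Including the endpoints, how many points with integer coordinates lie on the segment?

2

The number of lattice points on a segment between lattice points is gcd(|Δx|,|Δy|) + 1 = gcd(2,1) + 1 = 1 + 1 = 2.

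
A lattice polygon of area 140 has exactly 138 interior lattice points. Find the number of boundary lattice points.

Pick's theorem gives A = I + B/2 − 1, so B = 2(A − I + 1) = 2(140 − 138 + 1) = 6.

6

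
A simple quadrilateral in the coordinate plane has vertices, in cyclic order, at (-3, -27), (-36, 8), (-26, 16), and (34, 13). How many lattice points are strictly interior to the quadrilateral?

By the shoelace formula, twice the signed area is |((-3)·8 − (-36)·(-27)) + ((-36)·16 − (-26)·8) + ((-26)·13 − 34·16) + (34·(-27) − (-3)·13)| = 3125, so the area is 1562.5.
Summing gcd(|Δx|,|Δy|) over the edges gives the boundary count: gcd(33,35) + gcd(10,8) + gcd(60,3) + gcd(37,40) = 1+2+3+1 = 7.
Pick's theorem gives I = A − B/2 + 1 = 1562.5 − 7/2 + 1 = 1560.

1560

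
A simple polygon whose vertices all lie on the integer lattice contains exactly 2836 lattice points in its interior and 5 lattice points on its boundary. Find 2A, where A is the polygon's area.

By Pick's theorem, A = I + B/2 − 1 = 2836 + 5/2 − 1 = 5675/2.
Hence 2A = 5675.

5675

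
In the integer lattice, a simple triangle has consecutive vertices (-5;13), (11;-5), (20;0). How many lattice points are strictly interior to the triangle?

120

The shoelace formula gives twice the area as |[(-5)·(-5) − 11·13] + [11·0 − 20·(-5)] + [20·13 − (-5)·0]| = 242, so the area is 121.
Summing gcd(|Δx|,|Δy|) over the edges gives the boundary count: gcd(16,18) + gcd(9,5) + gcd(25,13) = 2+1+1 = 4.
Pick's theorem gives I = A − B/2 + 1 = 121 − 4/2 + 1 = 120.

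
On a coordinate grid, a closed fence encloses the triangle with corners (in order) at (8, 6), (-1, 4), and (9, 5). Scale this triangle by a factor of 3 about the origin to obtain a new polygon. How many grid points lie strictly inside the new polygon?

The shoelace formula gives twice the area as |[8·4 − (-1)·6] + [(-1)·5 − 9·4] + [9·6 − 8·5]| = 11, so the area is 11/2.
Along each edge there are gcd(|Δx|,|Δy|)+1 lattice points, so counting each shared vertex once the boundary has gcd(9,2) + gcd(10,1) + gcd(1,1) = 1+1+1 = 3.
Scaling by 3 multiplies the area by 3² = 9 (so the new area is 99/2) and multiplies the boundary lattice-point count by 3, giving 9.
By Pick's theorem, the interior count of the dilated polygon is 99/2 − 9/2 + 1 = 46.

46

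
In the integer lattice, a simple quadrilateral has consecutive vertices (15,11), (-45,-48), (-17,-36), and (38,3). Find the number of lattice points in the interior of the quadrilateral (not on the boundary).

The shoelace formula gives twice the area as |[15·(-48) − (-45)·11] + [(-45)·(-36) − (-17)·(-48)] + [(-17)·3 − 38·(-36)] + [38·11 − 15·3]| = 2269, so the area is 1134.5.
Summing gcd(|Δx|,|Δy|) over the edges gives the boundary count: gcd(60,59) + gcd(28,12) + gcd(55,39) + gcd(23,8) = 1+4+1+1 = 7.
Pick's theorem gives I = A − B/2 + 1 = 1134.5 − 7/2 + 1 = 1132.

1132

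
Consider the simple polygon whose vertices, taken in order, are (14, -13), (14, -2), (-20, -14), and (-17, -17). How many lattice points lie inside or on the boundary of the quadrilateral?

249

Using the shoelace formula, 2A = |(14·(-2) − 14·(-13)) + (14·(-14) − (-20)·(-2)) + ((-20)·(-17) − (-17)·(-14)) + ((-17)·(-13) − 14·(-17))| = 479, so the area is 479/2.
Summing gcd(|Δx|,|Δy|) over the edges gives the boundary count: gcd(0,11) + gcd(34,12) + gcd(3,3) + gcd(31,4) = 11+2+3+1 = 17.
Pick's theorem gives I = A − B/2 + 1 = 479/2 − 17/2 + 1 = 232, so the closed region contains I + B = 232 + 17 = 249 lattice points.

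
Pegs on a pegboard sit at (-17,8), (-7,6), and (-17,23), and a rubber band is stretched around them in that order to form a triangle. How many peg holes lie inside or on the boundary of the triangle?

85

The shoelace formula gives twice the area as |[(-17)·6 − (-7)·8] + [(-7)·23 − (-17)·6] + [(-17)·8 − (-17)·23]| = 150, so the area is 75.
Along each edge there are gcd(|Δx|,|Δy|)+1 lattice points, so counting each shared vertex once the boundary has gcd(10,2) + gcd(10,17) + gcd(0,15) = 2+1+15 = 18.
Pick's theorem gives I = A − B/2 + 1 = 75 − 18/2 + 1 = 67, so the closed region contains I + B = 67 + 18 = 85 lattice points.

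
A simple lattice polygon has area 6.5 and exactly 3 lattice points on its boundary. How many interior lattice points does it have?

6

From Pick's theorem, I = A − B/2 + 1 = 6.5 − 3/2 + 1 = 6.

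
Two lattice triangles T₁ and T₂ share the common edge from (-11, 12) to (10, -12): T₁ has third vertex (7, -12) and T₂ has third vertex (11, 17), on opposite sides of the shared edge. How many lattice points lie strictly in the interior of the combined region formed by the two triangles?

348

The union is the simple quadrilateral with vertices (-11, 12), (7, -12), (10, -12), (11, 17) in order.
By the shoelace formula, twice the signed area is |((-11)·(-12) − 7·12) + (7·(-12) − 10·(-12)) + (10·17 − 11·(-12)) + (11·12 − (-11)·17)| = 705, so the area is 705/2.
Summing gcd(|Δx|,|Δy|) over the edges gives the boundary count: gcd(18,24) + gcd(3,0) + gcd(1,29) + gcd(22,5) = 6+3+1+1 = 11.
By Pick's theorem I = A − B/2 + 1 = 705/2 − 11/2 + 1 = 348.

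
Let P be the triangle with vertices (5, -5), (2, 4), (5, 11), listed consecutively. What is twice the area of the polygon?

By the shoelace formula, twice the signed area is |(5·4 − 2·(-5)) + (2·11 − 5·4) + (5·(-5) − 5·11)| = 48, so the area is 24.

48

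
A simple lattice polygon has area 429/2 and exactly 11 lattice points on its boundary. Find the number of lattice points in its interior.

210

Pick's theorem A = I + B/2 − 1 rearranges to I = A − B/2 + 1 = 429/2 − 11/2 + 1 = 210.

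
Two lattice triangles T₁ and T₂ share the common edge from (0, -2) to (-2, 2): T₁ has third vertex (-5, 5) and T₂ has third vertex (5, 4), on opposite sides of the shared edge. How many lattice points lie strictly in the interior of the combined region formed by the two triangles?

17

The union is the simple quadrilateral with vertices (0, -2), (-5, 5), (-2, 2), (5, 4) in order.
Using the shoelace formula, 2A = |[0·5 − (-5)·(-2)] + [(-5)·2 − (-2)·5] + [(-2)·4 − 5·2] + [5·(-2) − 0·4]| = 38, so the area is 19.
Along each edge there are gcd(|Δx|,|Δy|)+1 lattice points, so counting each shared vertex once the boundary has gcd(5,7) + gcd(3,3) + gcd(7,2) + gcd(5,6) = 1+3+1+1 = 6.
By Pick's theorem I = A − B/2 + 1 = 19 − 6/2 + 1 = 17.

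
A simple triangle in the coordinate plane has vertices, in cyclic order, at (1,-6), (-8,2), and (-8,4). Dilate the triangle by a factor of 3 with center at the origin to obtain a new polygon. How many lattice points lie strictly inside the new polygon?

The shoelace formula gives twice the area as |[1·2 − (-8)·(-6)] + [(-8)·4 − (-8)·2] + [(-8)·(-6) − 1·4]| = 18, so the area is 9.
Along each edge there are gcd(|Δx|,|Δy|)+1 lattice points, so counting each shared vertex once the boundary has gcd(9,8) + gcd(0,2) + gcd(9,10) = 1+2+1 = 4.
Scaling by 3 multiplies the area by 3² = 9 (so the new area is 81) and multiplies the boundary lattice-point count by 3, giving 12.
By Pick's theorem, the interior count of the dilated polygon is 81 − 12/2 + 1 = 76.

76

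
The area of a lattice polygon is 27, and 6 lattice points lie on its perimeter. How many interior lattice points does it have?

25

Pick's theorem A = I + B/2 − 1 rearranges to I = A − B/2 + 1 = 27 − 6/2 + 1 = 25.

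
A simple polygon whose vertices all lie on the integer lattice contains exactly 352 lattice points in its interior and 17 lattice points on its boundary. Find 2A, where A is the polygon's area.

719

Pick's theorem states A = I + B/2 − 1, so A = 352 + 17/2 − 1 = 719/2.
Hence 2A = 719.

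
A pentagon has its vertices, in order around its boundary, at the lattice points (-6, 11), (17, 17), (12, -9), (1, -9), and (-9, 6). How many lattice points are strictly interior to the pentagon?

433

The shoelace formula gives twice the area as |[(-6)·17 − 17·11] + [17·(-9) − 12·17] + [12·(-9) − 1·(-9)] + [1·6 − (-9)·(-9)] + [(-9)·11 − (-6)·6]| = 883, so the area is 883/2.
The number of boundary lattice points is Σ gcd(|Δx|,|Δy|) = gcd(23,6) + gcd(5,26) + gcd(11,0) + gcd(10,15) + gcd(3,5) = 1+1+11+5+1 = 19.
Pick's theorem gives I = A − B/2 + 1 = 883/2 − 19/2 + 1 = 433.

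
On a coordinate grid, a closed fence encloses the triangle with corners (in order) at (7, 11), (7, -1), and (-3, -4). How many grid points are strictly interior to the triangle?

52

Using the shoelace formula, 2A = |[7·(-1) − 7·11] + [7·(-4) − (-3)·(-1)] + [(-3)·11 − 7·(-4)]| = 120, so the area is 60.
Summing gcd(|Δx|,|Δy|) over the edges gives the boundary count: gcd(0,12) + gcd(10,3) + gcd(10,15) = 12+1+5 = 18.
Pick's theorem gives I = A − B/2 + 1 = 60 − 18/2 + 1 = 52.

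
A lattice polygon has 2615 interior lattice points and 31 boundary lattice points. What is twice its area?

5259

By Pick's theorem, A = I + B/2 − 1 = 2615 + 31/2 − 1 = 5259/2.
Hence 2A = 5259.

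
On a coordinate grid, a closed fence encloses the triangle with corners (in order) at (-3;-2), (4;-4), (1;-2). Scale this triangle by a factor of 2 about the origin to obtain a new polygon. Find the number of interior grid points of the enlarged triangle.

The shoelace formula gives twice the area as |[(-3)·(-4) − 4·(-2)] + [4·(-2) − 1·(-4)] + [1·(-2) − (-3)·(-2)]| = 8, so the area is 4.
The number of boundary lattice points is Σ gcd(|Δx|,|Δy|) = gcd(7,2) + gcd(3,2) + gcd(4,0) = 1+1+4 = 6.
Scaling by 2 multiplies the area by 2² = 4 (so the new area is 16) and multiplies the boundary lattice-point count by 2, giving 12.
By Pick's theorem, the interior count of the dilated polygon is 16 − 12/2 + 1 = 11.

11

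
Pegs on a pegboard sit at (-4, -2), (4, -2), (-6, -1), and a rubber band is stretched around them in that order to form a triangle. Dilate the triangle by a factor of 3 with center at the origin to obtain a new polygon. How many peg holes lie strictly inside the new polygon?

22

Using the shoelace formula, 2A = |[(-4)·(-2) − 4·(-2)] + [4·(-1) − (-6)·(-2)] + [(-6)·(-2) − (-4)·(-1)]| = 8, so the area is 4.
Summing gcd(|Δx|,|Δy|) over the edges gives the boundary count: gcd(8,0) + gcd(10,1) + gcd(2,1) = 8+1+1 = 10.
Scaling by 3 multiplies the area by 3² = 9 (so the new area is 36) and multiplies the boundary lattice-point count by 3, giving 30.
By Pick's theorem, the interior count of the dilated polygon is 36 − 30/2 + 1 = 22.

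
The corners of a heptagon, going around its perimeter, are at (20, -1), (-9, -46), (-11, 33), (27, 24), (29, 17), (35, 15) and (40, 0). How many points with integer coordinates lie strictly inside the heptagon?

1957

By the shoelace formula, twice the signed area is |(20·(-46) − (-9)·(-1)) + ((-9)·33 − (-11)·(-46)) + ((-11)·24 − 27·33) + (27·17 − 29·24) + (29·15 − 35·17) + (35·0 − 40·15) + (40·(-1) − 20·0)| = 3924, so the area is 1962.
Along each edge there are gcd(|Δx|,|Δy|)+1 lattice points, so counting each shared vertex once the boundary has gcd(29,45) + gcd(2,79) + gcd(38,9) + gcd(2,7) + gcd(6,2) + gcd(5,15) + gcd(20,1) = 1+1+1+1+2+5+1 = 12.
By Pick's theorem A = I + B/2 − 1, so I = 1962 − 12/2 + 1 = 1957.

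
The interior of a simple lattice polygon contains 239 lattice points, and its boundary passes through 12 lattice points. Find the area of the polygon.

244

Pick's theorem states A = I + B/2 − 1, so A = 239 + 12/2 − 1 = 244.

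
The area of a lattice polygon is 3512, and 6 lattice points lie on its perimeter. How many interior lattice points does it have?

From Pick's theorem, I = A − B/2 + 1 = 3512 − 6/2 + 1 = 3510.

3510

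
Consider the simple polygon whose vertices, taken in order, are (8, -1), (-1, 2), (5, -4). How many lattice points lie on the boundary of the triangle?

12

The number of boundary lattice points is Σ gcd(|Δx|,|Δy|) = gcd(9,3) + gcd(6,6) + gcd(3,3) = 3+6+3 = 12.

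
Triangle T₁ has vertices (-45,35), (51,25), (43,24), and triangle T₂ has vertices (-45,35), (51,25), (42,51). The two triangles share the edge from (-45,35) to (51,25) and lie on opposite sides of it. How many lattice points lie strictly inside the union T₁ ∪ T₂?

1285

The union is the simple quadrilateral with vertices (-45,35), (43,24), (51,25), (42,51) in order.
By the shoelace formula, twice the signed area is |((-45)·24 − 43·35) + (43·25 − 51·24) + (51·51 − 42·25) + (42·35 − (-45)·51)| = 2582, so the area is 1291.
Summing gcd(|Δx|,|Δy|) over the edges gives the boundary count: gcd(88,11) + gcd(8,1) + gcd(9,26) + gcd(87,16) = 11+1+1+1 = 14.
By Pick's theorem I = A − B/2 + 1 = 1291 − 14/2 + 1 = 1285.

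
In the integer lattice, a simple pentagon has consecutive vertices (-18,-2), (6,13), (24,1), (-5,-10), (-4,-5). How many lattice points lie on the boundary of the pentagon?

Summing gcd(|Δx|,|Δy|) over the edges gives the boundary count: gcd(24,15) + gcd(18,12) + gcd(29,11) + gcd(1,5) + gcd(14,3) = 3+6+1+1+1 = 12.

12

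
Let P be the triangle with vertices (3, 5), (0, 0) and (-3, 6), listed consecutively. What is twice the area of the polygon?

33

Using the shoelace formula, 2A = |[3·0 − 0·5] + [0·6 − (-3)·0] + [(-3)·5 − 3·6]| = 33, so the area is 33/2.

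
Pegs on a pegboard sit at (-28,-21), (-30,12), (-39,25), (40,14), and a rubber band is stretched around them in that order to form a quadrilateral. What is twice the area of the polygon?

Using the shoelace formula, 2A = |((-28)·12 − (-30)·(-21)) + ((-30)·25 − (-39)·12) + ((-39)·14 − 40·25) + (40·(-21) − (-28)·14)| = 3242, so the area is 1621.

3242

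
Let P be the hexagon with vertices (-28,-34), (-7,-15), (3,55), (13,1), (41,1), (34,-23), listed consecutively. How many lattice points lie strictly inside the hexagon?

Using the shoelace formula, 2A = |[(-28)·(-15) − (-7)·(-34)] + [(-7)·55 − 3·(-15)] + [3·1 − 13·55] + [13·1 − 41·1] + [41·(-23) − 34·1] + [34·(-34) − (-28)·(-23)]| = 3675, so the area is 1837.5.
Along each edge there are gcd(|Δx|,|Δy|)+1 lattice points, so counting each shared vertex once the boundary has gcd(21,19) + gcd(10,70) + gcd(10,54) + gcd(28,0) + gcd(7,24) + gcd(62,11) = 1+10+2+28+1+1 = 43.
Pick's theorem gives I = A − B/2 + 1 = 1837.5 − 43/2 + 1 = 1817.

1817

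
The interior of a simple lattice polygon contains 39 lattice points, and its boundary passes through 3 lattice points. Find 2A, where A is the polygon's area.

By Pick's theorem, A = I + B/2 − 1 = 39 + 3/2 − 1 = 79/2.
Hence 2A = 79.

79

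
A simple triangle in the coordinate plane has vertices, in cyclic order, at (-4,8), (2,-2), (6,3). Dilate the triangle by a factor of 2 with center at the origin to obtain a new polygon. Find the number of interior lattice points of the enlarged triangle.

By the shoelace formula, twice the signed area is |((-4)·(-2) − 2·8) + (2·3 − 6·(-2)) + (6·8 − (-4)·3)| = 70, so the area is 35.
The number of boundary lattice points is Σ gcd(|Δx|,|Δy|) = gcd(6,10) + gcd(4,5) + gcd(10,5) = 2+1+5 = 8.
Scaling by 2 multiplies the area by 2² = 4 (so the new area is 140) and multiplies the boundary lattice-point count by 2, giving 16.
By Pick's theorem, the interior count of the dilated polygon is 140 − 16/2 + 1 = 133.

133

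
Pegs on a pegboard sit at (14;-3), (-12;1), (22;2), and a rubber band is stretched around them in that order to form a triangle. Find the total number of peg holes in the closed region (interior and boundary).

84

Using the shoelace formula, 2A = |[14·1 − (-12)·(-3)] + [(-12)·2 − 22·1] + [22·(-3) − 14·2]| = 162, so the area is 81.
Along each edge there are gcd(|Δx|,|Δy|)+1 lattice points, so counting each shared vertex once the boundary has gcd(26,4) + gcd(34,1) + gcd(8,5) = 2+1+1 = 4.
Pick's theorem gives I = A − B/2 + 1 = 81 − 4/2 + 1 = 80, so the closed region contains I + B = 80 + 4 = 84 lattice points.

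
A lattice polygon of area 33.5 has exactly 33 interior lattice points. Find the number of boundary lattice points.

3

Pick's theorem gives A = I + B/2 − 1, so B = 2(A − I + 1) = 2(33.5 − 33 + 1) = 3.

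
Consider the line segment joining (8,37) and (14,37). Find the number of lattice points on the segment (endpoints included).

The number of lattice points on a segment between lattice points is gcd(|Δx|,|Δy|) + 1 = gcd(6,0) + 1 = 6 + 1 = 7.

7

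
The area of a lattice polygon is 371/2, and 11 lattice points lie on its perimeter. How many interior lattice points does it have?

From Pick's theorem, I = A − B/2 + 1 = 371/2 − 11/2 + 1 = 181.

181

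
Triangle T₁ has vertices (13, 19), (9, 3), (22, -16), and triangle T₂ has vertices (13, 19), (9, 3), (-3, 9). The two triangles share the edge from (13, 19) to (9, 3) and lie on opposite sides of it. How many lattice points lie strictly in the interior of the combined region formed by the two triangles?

The union is the simple quadrilateral with vertices (13, 19), (22, -16), (9, 3), (-3, 9) in order.
Using the shoelace formula, 2A = |[13·(-16) − 22·19] + [22·3 − 9·(-16)] + [9·9 − (-3)·3] + [(-3)·19 − 13·9]| = 500, so the area is 250.
Along each edge there are gcd(|Δx|,|Δy|)+1 lattice points, so counting each shared vertex once the boundary has gcd(9,35) + gcd(13,19) + gcd(12,6) + gcd(16,10) = 1+1+6+2 = 10.
By Pick's theorem I = A − B/2 + 1 = 250 − 10/2 + 1 = 246.

246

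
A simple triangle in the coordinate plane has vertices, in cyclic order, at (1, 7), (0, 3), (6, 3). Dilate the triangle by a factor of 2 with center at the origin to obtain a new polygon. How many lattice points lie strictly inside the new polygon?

41

By the shoelace formula, twice the signed area is |(1·3 − 0·7) + (0·3 − 6·3) + (6·7 − 1·3)| = 24, so the area is 12.
Along each edge there are gcd(|Δx|,|Δy|)+1 lattice points, so counting each shared vertex once the boundary has gcd(1,4) + gcd(6,0) + gcd(5,4) = 1+6+1 = 8.
Scaling by 2 multiplies the area by 2² = 4 (so the new area is 48) and multiplies the boundary lattice-point count by 2, giving 16.
By Pick's theorem, the interior count of the dilated polygon is 48 − 16/2 + 1 = 41.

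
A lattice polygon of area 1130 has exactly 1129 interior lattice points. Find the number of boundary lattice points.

4

Pick's theorem gives A = I + B/2 − 1, so B = 2(A − I + 1) = 2(1130 − 1129 + 1) = 4.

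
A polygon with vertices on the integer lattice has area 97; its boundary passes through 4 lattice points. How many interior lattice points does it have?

From Pick's theorem, I = A − B/2 + 1 = 97 − 4/2 + 1 = 96.

96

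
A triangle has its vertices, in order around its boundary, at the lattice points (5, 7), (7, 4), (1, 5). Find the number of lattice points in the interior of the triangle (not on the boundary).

The shoelace formula gives twice the area as |(5·4 − 7·7) + (7·5 − 1·4) + (1·7 − 5·5)| = 16, so the area is 8.
Along each edge there are gcd(|Δx|,|Δy|)+1 lattice points, so counting each shared vertex once the boundary has gcd(2,3) + gcd(6,1) + gcd(4,2) = 1+1+2 = 4.
Pick's theorem gives I = A − B/2 + 1 = 8 − 4/2 + 1 = 7.

7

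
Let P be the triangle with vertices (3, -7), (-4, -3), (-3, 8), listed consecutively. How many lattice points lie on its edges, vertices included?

Summing gcd(|Δx|,|Δy|) over the edges gives the boundary count: gcd(7,4) + gcd(1,11) + gcd(6,15) = 1+1+3 = 5.

5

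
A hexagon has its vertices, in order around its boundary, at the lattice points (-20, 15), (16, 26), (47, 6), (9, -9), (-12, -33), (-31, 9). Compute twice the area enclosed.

4184

The shoelace formula gives twice the area as |[(-20)·26 − 16·15] + [16·6 − 47·26] + [47·(-9) − 9·6] + [9·(-33) − (-12)·(-9)] + [(-12)·9 − (-31)·(-33)] + [(-31)·15 − (-20)·9]| = 4184, so the area is 2092.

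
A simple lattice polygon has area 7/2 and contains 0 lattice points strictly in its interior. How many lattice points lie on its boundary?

9

Pick's theorem gives A = I + B/2 − 1, so B = 2(A − I + 1) = 2(7/2 − 0 + 1) = 9.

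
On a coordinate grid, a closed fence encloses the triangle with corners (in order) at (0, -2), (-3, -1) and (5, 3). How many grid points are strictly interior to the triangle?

Using the shoelace formula, 2A = |[0·(-1) − (-3)·(-2)] + [(-3)·3 − 5·(-1)] + [5·(-2) − 0·3]| = 20, so the area is 10.
Along each edge there are gcd(|Δx|,|Δy|)+1 lattice points, so counting each shared vertex once the boundary has gcd(3,1) + gcd(8,4) + gcd(5,5) = 1+4+5 = 10.
By Pick's theorem A = I + B/2 − 1, so I = 10 − 10/2 + 1 = 6.

6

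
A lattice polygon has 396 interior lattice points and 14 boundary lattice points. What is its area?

402

Pick's theorem states A = I + B/2 − 1, so A = 396 + 14/2 − 1 = 402.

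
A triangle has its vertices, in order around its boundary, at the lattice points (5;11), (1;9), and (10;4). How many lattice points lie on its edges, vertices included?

The number of boundary lattice points is Σ gcd(|Δx|,|Δy|) = gcd(4,2) + gcd(9,5) + gcd(5,7) = 2+1+1 = 4.

4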